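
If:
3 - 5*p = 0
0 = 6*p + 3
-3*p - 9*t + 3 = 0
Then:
No Solution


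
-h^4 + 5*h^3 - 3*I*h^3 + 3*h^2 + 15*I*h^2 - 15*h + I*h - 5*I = (h - 5)*(h + I)*(-I*h + 1)^2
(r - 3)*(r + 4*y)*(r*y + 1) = r^3*y + 4*r^2*y^2 - 3*r^2*y + r^2 - 12*r*y^2 + 4*r*y - 3*r - 12*y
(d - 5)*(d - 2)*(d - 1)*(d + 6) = d^4 - 2*d^3 - 31*d^2 + 92*d - 60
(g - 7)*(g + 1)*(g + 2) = g^3 - 4*g^2 - 19*g - 14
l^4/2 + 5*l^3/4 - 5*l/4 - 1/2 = (l/2 + 1)*(l - 1)*(l + 1/2)*(l + 1)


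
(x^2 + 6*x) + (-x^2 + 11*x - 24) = 17*x - 24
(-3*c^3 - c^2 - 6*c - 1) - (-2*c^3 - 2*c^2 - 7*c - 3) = -c^3 + c^2 + c + 2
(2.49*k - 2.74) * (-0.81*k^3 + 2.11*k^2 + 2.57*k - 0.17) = -2.0169*k^4 + 7.4733*k^3 + 0.6179*k^2 - 7.4651*k + 0.4658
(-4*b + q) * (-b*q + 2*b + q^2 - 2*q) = 4*b^2*q - 8*b^2 - 5*b*q^2 + 10*b*q + q^3 - 2*q^2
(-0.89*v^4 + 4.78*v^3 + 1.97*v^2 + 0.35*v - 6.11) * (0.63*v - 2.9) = -0.5607*v^5 + 5.5924*v^4 - 12.6209*v^3 - 5.4925*v^2 - 4.8643*v + 17.719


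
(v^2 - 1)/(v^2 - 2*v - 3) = (v - 1)/(v - 3)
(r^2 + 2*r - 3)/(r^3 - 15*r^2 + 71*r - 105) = (r^2 + 2*r - 3)/(r^3 - 15*r^2 + 71*r - 105)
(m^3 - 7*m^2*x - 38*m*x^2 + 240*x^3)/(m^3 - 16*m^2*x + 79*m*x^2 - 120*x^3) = (-m - 6*x)/(-m + 3*x)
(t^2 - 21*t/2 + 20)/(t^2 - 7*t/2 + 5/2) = (t - 8)/(t - 1)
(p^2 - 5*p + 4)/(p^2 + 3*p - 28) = (p - 1)/(p + 7)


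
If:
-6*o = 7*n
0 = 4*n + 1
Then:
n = -1/4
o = 7/24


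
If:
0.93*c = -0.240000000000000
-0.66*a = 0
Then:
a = 0.00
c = -0.26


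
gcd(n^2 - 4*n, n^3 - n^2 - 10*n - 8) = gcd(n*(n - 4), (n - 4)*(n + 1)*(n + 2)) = n - 4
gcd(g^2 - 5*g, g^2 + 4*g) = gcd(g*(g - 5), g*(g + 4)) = g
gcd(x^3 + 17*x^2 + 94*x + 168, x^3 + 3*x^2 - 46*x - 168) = x^2 + 10*x + 24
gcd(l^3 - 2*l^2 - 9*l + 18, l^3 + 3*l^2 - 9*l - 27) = l^2 - 9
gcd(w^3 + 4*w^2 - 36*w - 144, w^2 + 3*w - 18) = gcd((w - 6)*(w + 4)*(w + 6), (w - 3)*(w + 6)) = w + 6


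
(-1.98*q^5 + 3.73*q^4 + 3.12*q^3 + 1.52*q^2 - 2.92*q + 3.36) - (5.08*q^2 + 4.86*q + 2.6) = -1.98*q^5 + 3.73*q^4 + 3.12*q^3 - 3.56*q^2 - 7.78*q + 0.76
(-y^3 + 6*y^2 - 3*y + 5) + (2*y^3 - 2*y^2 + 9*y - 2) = y^3 + 4*y^2 + 6*y + 3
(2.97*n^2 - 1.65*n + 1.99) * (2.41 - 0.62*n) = -1.8414*n^3 + 8.1807*n^2 - 5.2103*n + 4.7959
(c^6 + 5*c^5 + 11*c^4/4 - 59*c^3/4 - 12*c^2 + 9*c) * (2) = 2*c^6 + 10*c^5 + 11*c^4/2 - 59*c^3/2 - 24*c^2 + 18*c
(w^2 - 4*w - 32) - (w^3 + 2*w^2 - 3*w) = -w^3 - w^2 - w - 32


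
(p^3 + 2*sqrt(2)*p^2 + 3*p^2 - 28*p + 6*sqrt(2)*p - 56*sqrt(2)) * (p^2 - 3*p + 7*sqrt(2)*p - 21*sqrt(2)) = p^5 + 9*sqrt(2)*p^4 - 9*p^3 - 333*sqrt(2)*p^2 + 84*p^2 - 1036*p + 756*sqrt(2)*p + 2352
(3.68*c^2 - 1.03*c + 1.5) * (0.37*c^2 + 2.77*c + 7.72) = 1.3616*c^4 + 9.8125*c^3 + 26.1115*c^2 - 3.7966*c + 11.58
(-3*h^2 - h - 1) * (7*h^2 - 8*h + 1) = -21*h^4 + 17*h^3 - 2*h^2 + 7*h - 1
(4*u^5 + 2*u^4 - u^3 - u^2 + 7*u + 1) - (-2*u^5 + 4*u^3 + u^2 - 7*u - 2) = 6*u^5 + 2*u^4 - 5*u^3 - 2*u^2 + 14*u + 3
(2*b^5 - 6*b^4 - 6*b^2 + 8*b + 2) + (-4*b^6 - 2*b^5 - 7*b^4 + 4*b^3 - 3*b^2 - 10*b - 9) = -4*b^6 - 13*b^4 + 4*b^3 - 9*b^2 - 2*b - 7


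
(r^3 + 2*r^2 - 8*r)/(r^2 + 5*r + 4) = r*(r - 2)/(r + 1)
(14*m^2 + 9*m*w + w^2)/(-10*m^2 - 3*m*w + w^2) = (7*m + w)/(-5*m + w)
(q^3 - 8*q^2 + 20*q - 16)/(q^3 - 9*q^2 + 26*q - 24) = (q - 2)/(q - 3)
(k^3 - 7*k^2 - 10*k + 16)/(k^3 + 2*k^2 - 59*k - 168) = (k^2 + k - 2)/(k^2 + 10*k + 21)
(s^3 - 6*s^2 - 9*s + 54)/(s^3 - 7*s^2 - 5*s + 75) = (s^2 - 9*s + 18)/(s^2 - 10*s + 25)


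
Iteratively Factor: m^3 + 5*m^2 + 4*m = (m + 1)*(m^2 + 4*m) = (m + 1)*(m + 4)*(m)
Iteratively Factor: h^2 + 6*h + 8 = (h + 2)*(h + 4)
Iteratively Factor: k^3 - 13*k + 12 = (k - 3)*(k^2 + 3*k - 4) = (k - 3)*(k + 4)*(k - 1)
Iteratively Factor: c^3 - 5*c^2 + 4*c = (c - 1)*(c^2 - 4*c) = c*(c - 1)*(c - 4)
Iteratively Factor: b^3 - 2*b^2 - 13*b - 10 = (b + 1)*(b^2 - 3*b - 10) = (b - 5)*(b + 1)*(b + 2)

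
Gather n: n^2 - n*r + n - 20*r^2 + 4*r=n^2 + n*(1 - r) - 20*r^2 + 4*r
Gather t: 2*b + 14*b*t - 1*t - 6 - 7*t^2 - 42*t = 2*b - 7*t^2 + t*(14*b - 43) - 6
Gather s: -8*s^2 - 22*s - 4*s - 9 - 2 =-8*s^2 - 26*s - 11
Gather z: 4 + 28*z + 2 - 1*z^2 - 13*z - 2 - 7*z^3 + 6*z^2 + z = -7*z^3 + 5*z^2 + 16*z + 4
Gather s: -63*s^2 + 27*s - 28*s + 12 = -63*s^2 - s + 12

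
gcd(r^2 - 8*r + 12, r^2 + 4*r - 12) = r - 2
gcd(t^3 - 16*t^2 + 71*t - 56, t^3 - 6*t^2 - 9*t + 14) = t^2 - 8*t + 7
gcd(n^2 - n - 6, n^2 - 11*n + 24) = n - 3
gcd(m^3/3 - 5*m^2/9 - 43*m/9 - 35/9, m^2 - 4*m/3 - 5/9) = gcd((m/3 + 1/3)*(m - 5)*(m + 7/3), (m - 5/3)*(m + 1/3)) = 1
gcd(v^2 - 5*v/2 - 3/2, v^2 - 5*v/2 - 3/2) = v^2 - 5*v/2 - 3/2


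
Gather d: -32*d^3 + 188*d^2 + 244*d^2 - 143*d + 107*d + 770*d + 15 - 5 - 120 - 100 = -32*d^3 + 432*d^2 + 734*d - 210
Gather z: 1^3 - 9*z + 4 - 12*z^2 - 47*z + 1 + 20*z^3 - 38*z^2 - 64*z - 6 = 20*z^3 - 50*z^2 - 120*z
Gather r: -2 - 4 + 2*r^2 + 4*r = 2*r^2 + 4*r - 6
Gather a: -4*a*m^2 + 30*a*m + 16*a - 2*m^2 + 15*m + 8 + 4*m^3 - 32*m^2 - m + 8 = a*(-4*m^2 + 30*m + 16) + 4*m^3 - 34*m^2 + 14*m + 16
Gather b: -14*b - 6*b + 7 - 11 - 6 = -20*b - 10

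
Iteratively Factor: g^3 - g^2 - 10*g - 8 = (g - 4)*(g^2 + 3*g + 2) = (g - 4)*(g + 2)*(g + 1)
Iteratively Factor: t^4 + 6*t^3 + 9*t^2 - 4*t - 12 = (t + 2)*(t^3 + 4*t^2 + t - 6) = (t + 2)^2*(t^2 + 2*t - 3) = (t + 2)^2*(t + 3)*(t - 1)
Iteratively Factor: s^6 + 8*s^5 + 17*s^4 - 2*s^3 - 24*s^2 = (s + 4)*(s^5 + 4*s^4 + s^3 - 6*s^2) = (s - 1)*(s + 4)*(s^4 + 5*s^3 + 6*s^2) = (s - 1)*(s + 2)*(s + 4)*(s^3 + 3*s^2) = s*(s - 1)*(s + 2)*(s + 4)*(s^2 + 3*s) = s*(s - 1)*(s + 2)*(s + 3)*(s + 4)*(s)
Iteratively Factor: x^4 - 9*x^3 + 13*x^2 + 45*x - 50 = (x - 5)*(x^3 - 4*x^2 - 7*x + 10) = (x - 5)^2*(x^2 + x - 2) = (x - 5)^2*(x - 1)*(x + 2)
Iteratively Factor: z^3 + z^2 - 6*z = (z - 2)*(z^2 + 3*z) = (z - 2)*(z + 3)*(z)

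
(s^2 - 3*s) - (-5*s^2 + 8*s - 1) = 6*s^2 - 11*s + 1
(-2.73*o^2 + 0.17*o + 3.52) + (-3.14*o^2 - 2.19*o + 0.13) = -5.87*o^2 - 2.02*o + 3.65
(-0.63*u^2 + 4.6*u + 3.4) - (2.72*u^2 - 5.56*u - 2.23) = -3.35*u^2 + 10.16*u + 5.63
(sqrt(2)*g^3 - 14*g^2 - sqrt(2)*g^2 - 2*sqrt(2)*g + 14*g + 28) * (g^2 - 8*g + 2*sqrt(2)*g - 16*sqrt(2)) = sqrt(2)*g^5 - 9*sqrt(2)*g^4 - 10*g^4 - 22*sqrt(2)*g^3 + 90*g^3 - 60*g^2 + 268*sqrt(2)*g^2 - 168*sqrt(2)*g - 160*g - 448*sqrt(2)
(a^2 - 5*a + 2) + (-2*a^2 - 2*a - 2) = -a^2 - 7*a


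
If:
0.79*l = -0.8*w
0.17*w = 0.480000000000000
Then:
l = -2.86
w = 2.82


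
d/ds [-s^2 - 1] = -2*s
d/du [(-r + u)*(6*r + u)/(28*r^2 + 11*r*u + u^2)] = 2*r*(103*r^2 + 34*r*u + 3*u^2)/(784*r^4 + 616*r^3*u + 177*r^2*u^2 + 22*r*u^3 + u^4)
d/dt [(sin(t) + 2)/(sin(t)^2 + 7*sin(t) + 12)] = (-4*sin(t) + cos(t)^2 - 3)*cos(t)/(sin(t)^2 + 7*sin(t) + 12)^2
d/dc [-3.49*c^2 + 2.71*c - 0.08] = 2.71 - 6.98*c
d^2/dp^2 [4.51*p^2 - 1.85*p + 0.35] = 9.02000000000000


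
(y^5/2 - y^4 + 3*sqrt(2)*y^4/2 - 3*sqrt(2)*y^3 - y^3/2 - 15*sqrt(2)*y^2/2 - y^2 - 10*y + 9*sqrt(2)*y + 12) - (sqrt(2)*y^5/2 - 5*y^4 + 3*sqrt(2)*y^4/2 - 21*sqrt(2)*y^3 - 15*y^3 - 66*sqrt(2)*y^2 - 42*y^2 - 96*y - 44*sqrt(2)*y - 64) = -sqrt(2)*y^5/2 + y^5/2 + 4*y^4 + 29*y^3/2 + 18*sqrt(2)*y^3 + 41*y^2 + 117*sqrt(2)*y^2/2 + 53*sqrt(2)*y + 86*y + 76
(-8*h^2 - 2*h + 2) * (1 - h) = 8*h^3 - 6*h^2 - 4*h + 2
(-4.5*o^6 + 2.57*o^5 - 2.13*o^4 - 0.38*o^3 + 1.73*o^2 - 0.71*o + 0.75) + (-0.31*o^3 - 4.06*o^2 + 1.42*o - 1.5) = -4.5*o^6 + 2.57*o^5 - 2.13*o^4 - 0.69*o^3 - 2.33*o^2 + 0.71*o - 0.75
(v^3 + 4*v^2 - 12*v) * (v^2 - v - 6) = v^5 + 3*v^4 - 22*v^3 - 12*v^2 + 72*v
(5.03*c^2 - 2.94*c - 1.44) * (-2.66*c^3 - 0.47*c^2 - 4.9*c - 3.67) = -13.3798*c^5 + 5.4563*c^4 - 19.4348*c^3 - 3.3773*c^2 + 17.8458*c + 5.2848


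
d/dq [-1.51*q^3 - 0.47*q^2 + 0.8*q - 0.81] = -4.53*q^2 - 0.94*q + 0.8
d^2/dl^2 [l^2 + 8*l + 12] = 2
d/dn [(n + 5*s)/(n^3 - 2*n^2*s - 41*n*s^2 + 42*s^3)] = (n^3 - 2*n^2*s - 41*n*s^2 + 42*s^3 + (n + 5*s)*(-3*n^2 + 4*n*s + 41*s^2))/(n^3 - 2*n^2*s - 41*n*s^2 + 42*s^3)^2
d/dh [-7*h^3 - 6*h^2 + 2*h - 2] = -21*h^2 - 12*h + 2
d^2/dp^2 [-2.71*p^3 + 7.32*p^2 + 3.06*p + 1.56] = 14.64 - 16.26*p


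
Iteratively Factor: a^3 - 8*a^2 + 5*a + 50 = (a - 5)*(a^2 - 3*a - 10) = (a - 5)*(a + 2)*(a - 5)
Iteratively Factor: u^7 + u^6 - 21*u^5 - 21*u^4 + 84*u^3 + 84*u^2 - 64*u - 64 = (u + 1)*(u^6 - 21*u^4 + 84*u^2 - 64) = (u - 4)*(u + 1)*(u^5 + 4*u^4 - 5*u^3 - 20*u^2 + 4*u + 16) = (u - 4)*(u + 1)*(u + 4)*(u^4 - 5*u^2 + 4) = (u - 4)*(u - 2)*(u + 1)*(u + 4)*(u^3 + 2*u^2 - u - 2) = (u - 4)*(u - 2)*(u - 1)*(u + 1)*(u + 4)*(u^2 + 3*u + 2) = (u - 4)*(u - 2)*(u - 1)*(u + 1)*(u + 2)*(u + 4)*(u + 1)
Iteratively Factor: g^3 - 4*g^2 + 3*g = (g - 3)*(g^2 - g) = g*(g - 3)*(g - 1)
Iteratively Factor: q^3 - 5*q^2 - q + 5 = (q - 1)*(q^2 - 4*q - 5) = (q - 1)*(q + 1)*(q - 5)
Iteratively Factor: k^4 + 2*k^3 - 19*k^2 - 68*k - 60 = (k + 3)*(k^3 - k^2 - 16*k - 20) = (k + 2)*(k + 3)*(k^2 - 3*k - 10) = (k - 5)*(k + 2)*(k + 3)*(k + 2)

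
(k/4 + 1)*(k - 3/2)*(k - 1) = k^3/4 + 3*k^2/8 - 17*k/8 + 3/2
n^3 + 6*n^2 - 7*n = n*(n - 1)*(n + 7)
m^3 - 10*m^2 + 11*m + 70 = (m - 7)*(m - 5)*(m + 2)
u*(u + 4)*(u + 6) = u^3 + 10*u^2 + 24*u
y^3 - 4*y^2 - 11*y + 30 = (y - 5)*(y - 2)*(y + 3)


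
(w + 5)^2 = w^2 + 10*w + 25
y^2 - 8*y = y*(y - 8)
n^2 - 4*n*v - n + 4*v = (n - 1)*(n - 4*v)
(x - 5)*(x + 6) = x^2 + x - 30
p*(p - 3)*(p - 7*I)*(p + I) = p^4 - 3*p^3 - 6*I*p^3 + 7*p^2 + 18*I*p^2 - 21*p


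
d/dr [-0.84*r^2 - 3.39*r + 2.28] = -1.68*r - 3.39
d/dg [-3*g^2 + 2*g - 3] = 2 - 6*g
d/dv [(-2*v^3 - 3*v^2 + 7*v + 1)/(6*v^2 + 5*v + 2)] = (-12*v^4 - 20*v^3 - 69*v^2 - 24*v + 9)/(36*v^4 + 60*v^3 + 49*v^2 + 20*v + 4)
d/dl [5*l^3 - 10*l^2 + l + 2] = 15*l^2 - 20*l + 1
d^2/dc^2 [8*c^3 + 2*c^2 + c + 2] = 48*c + 4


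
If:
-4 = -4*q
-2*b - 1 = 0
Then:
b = -1/2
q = 1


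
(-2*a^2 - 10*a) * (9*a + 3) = -18*a^3 - 96*a^2 - 30*a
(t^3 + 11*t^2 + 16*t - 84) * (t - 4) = t^4 + 7*t^3 - 28*t^2 - 148*t + 336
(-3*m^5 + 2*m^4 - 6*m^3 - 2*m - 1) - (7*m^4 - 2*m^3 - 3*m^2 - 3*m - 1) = -3*m^5 - 5*m^4 - 4*m^3 + 3*m^2 + m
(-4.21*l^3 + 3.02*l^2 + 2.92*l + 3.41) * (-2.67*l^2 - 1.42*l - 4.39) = 11.2407*l^5 - 2.0852*l^4 + 6.3971*l^3 - 26.5089*l^2 - 17.661*l - 14.9699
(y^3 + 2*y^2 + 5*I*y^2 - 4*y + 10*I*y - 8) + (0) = y^3 + 2*y^2 + 5*I*y^2 - 4*y + 10*I*y - 8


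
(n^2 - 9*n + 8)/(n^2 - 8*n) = (n - 1)/n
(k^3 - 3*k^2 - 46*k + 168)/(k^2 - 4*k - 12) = (k^2 + 3*k - 28)/(k + 2)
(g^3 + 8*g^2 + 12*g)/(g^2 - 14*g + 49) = g*(g^2 + 8*g + 12)/(g^2 - 14*g + 49)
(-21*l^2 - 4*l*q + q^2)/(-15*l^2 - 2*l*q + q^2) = (-7*l + q)/(-5*l + q)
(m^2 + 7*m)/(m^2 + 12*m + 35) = m/(m + 5)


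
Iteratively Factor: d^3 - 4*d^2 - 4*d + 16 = (d - 4)*(d^2 - 4) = (d - 4)*(d - 2)*(d + 2)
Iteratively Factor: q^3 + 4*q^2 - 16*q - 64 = (q - 4)*(q^2 + 8*q + 16) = (q - 4)*(q + 4)*(q + 4)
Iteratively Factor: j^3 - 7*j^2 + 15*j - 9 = (j - 3)*(j^2 - 4*j + 3) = (j - 3)*(j - 1)*(j - 3)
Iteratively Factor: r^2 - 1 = (r - 1)*(r + 1)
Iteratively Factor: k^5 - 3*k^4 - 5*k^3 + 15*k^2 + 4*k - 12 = (k - 2)*(k^4 - k^3 - 7*k^2 + k + 6) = (k - 2)*(k + 1)*(k^3 - 2*k^2 - 5*k + 6) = (k - 2)*(k - 1)*(k + 1)*(k^2 - k - 6) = (k - 2)*(k - 1)*(k + 1)*(k + 2)*(k - 3)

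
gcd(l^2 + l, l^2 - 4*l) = l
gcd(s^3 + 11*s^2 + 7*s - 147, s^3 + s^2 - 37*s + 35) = s + 7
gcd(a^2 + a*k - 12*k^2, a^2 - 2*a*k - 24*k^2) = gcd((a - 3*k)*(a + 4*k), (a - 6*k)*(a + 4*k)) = a + 4*k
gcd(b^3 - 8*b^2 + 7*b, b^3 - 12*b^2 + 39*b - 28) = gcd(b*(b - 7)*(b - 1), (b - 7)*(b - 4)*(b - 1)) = b^2 - 8*b + 7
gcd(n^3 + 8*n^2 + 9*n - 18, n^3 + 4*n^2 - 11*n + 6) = n^2 + 5*n - 6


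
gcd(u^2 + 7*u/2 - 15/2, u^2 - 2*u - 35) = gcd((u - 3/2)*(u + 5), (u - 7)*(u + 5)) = u + 5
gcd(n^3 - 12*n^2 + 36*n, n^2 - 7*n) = n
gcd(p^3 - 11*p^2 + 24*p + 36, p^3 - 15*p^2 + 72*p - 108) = p^2 - 12*p + 36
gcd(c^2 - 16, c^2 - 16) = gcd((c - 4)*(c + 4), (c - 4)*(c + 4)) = c^2 - 16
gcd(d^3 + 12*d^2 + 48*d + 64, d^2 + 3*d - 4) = d + 4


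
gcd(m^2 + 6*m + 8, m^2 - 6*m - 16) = m + 2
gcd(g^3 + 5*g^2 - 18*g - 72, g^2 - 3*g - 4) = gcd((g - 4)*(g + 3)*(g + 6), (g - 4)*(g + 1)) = g - 4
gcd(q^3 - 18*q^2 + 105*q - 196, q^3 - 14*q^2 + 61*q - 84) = q^2 - 11*q + 28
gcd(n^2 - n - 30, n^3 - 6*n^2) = n - 6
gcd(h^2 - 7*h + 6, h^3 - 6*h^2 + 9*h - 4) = h - 1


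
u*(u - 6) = u^2 - 6*u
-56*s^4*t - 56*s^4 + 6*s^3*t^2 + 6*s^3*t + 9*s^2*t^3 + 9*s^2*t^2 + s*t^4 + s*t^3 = (-2*s + t)*(4*s + t)*(7*s + t)*(s*t + s)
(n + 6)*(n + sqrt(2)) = n^2 + sqrt(2)*n + 6*n + 6*sqrt(2)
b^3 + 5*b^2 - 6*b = b*(b - 1)*(b + 6)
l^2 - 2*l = l*(l - 2)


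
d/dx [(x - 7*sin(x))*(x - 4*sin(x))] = -11*x*cos(x) + 2*x - 11*sin(x) + 28*sin(2*x)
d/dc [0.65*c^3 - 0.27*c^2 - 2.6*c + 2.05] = 1.95*c^2 - 0.54*c - 2.6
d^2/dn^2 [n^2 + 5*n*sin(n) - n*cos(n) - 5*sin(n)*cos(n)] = -5*n*sin(n) + n*cos(n) + 2*sin(n) + 10*sin(2*n) + 10*cos(n) + 2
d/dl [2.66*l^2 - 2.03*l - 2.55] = 5.32*l - 2.03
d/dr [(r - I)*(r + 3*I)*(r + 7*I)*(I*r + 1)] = 4*I*r^3 - 24*r^2 - 4*I*r - 32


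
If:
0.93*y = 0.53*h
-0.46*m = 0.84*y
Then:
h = 1.75471698113208*y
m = -1.82608695652174*y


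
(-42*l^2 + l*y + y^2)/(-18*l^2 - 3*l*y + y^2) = (7*l + y)/(3*l + y)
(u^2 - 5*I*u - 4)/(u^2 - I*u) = (u - 4*I)/u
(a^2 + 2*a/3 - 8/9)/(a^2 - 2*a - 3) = (-9*a^2 - 6*a + 8)/(9*(-a^2 + 2*a + 3))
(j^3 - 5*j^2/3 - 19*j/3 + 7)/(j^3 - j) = (j^2 - 2*j/3 - 7)/(j*(j + 1))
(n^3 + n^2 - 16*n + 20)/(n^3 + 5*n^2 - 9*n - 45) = (n^2 - 4*n + 4)/(n^2 - 9)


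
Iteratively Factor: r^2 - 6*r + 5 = (r - 5)*(r - 1)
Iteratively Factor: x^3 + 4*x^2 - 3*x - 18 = (x + 3)*(x^2 + x - 6) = (x + 3)^2*(x - 2)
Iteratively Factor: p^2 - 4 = (p - 2)*(p + 2)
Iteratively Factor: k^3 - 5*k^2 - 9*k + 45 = (k + 3)*(k^2 - 8*k + 15) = (k - 5)*(k + 3)*(k - 3)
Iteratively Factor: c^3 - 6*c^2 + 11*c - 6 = (c - 3)*(c^2 - 3*c + 2) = (c - 3)*(c - 1)*(c - 2)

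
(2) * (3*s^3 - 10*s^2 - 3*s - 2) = 6*s^3 - 20*s^2 - 6*s - 4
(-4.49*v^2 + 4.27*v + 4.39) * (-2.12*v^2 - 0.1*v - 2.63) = 9.5188*v^4 - 8.6034*v^3 + 2.0749*v^2 - 11.6691*v - 11.5457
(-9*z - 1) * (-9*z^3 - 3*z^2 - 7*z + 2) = 81*z^4 + 36*z^3 + 66*z^2 - 11*z - 2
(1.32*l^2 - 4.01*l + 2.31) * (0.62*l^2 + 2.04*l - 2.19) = 0.8184*l^4 + 0.2066*l^3 - 9.639*l^2 + 13.4943*l - 5.0589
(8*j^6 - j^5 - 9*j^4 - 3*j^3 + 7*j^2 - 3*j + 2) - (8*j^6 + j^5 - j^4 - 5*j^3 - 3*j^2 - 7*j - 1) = -2*j^5 - 8*j^4 + 2*j^3 + 10*j^2 + 4*j + 3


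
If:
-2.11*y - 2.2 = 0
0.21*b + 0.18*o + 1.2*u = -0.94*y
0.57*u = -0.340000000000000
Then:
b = 8.07563933530509 - 0.857142857142857*o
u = -0.60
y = -1.04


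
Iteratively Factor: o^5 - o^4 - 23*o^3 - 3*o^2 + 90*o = (o - 5)*(o^4 + 4*o^3 - 3*o^2 - 18*o) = (o - 5)*(o + 3)*(o^3 + o^2 - 6*o) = o*(o - 5)*(o + 3)*(o^2 + o - 6) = o*(o - 5)*(o + 3)^2*(o - 2)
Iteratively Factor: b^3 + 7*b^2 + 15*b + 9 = (b + 3)*(b^2 + 4*b + 3) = (b + 3)^2*(b + 1)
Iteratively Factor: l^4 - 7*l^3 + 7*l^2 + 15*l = (l + 1)*(l^3 - 8*l^2 + 15*l) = l*(l + 1)*(l^2 - 8*l + 15) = l*(l - 3)*(l + 1)*(l - 5)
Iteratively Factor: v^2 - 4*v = (v)*(v - 4)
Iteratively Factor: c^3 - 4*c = (c + 2)*(c^2 - 2*c) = c*(c + 2)*(c - 2)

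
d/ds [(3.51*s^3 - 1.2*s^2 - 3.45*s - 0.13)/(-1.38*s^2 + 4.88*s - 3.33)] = (-4.8438*s^4 + 34.2576*s^3 - 45.6819*s^2 + 7.6332*s + 12.1229)/(1.9044*s^4 - 13.4688*s^3 + 33.0052*s^2 - 32.5008*s + 11.0889)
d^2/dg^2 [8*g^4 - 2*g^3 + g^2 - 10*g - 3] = 96*g^2 - 12*g + 2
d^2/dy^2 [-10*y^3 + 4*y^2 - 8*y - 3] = 8 - 60*y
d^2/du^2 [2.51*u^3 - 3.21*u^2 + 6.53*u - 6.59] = 15.06*u - 6.42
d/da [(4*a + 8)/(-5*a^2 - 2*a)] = 4*(5*a^2 + 20*a + 4)/(a^2*(25*a^2 + 20*a + 4))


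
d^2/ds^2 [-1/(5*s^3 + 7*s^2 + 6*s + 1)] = 2*((15*s + 7)*(5*s^3 + 7*s^2 + 6*s + 1) - (15*s^2 + 14*s + 6)^2)/(5*s^3 + 7*s^2 + 6*s + 1)^3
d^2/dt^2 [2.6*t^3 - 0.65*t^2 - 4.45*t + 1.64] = 15.6*t - 1.3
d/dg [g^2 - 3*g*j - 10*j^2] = 2*g - 3*j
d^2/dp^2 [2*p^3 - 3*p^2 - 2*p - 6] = 12*p - 6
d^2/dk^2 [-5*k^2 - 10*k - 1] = -10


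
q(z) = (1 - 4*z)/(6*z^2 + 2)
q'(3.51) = 0.04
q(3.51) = -0.17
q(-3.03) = 0.23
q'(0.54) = -0.53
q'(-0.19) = -0.99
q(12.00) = -0.05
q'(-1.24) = 0.35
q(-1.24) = 0.53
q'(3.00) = 0.05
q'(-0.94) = 0.46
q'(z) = -12*z*(1 - 4*z)/(6*z^2 + 2)^2 - 4/(6*z^2 + 2)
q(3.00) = -0.20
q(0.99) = -0.38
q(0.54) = -0.31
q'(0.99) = 0.06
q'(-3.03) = 0.08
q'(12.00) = 0.00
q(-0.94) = 0.65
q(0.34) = -0.13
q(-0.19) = 0.79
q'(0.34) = -1.28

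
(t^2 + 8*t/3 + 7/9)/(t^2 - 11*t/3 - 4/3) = (t + 7/3)/(t - 4)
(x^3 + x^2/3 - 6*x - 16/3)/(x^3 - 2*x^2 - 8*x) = (3*x^2 - 5*x - 8)/(3*x*(x - 4))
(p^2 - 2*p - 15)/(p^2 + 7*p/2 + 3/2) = 2*(p - 5)/(2*p + 1)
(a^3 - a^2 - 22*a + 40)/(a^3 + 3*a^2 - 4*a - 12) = (a^2 + a - 20)/(a^2 + 5*a + 6)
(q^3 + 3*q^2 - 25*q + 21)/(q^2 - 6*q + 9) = (q^2 + 6*q - 7)/(q - 3)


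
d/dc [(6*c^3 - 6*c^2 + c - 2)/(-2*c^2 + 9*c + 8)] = 2*(-6*c^4 + 54*c^3 + 46*c^2 - 52*c + 13)/(4*c^4 - 36*c^3 + 49*c^2 + 144*c + 64)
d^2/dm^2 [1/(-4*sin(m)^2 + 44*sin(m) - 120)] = (4*sin(m)^4 - 33*sin(m)^3 - 5*sin(m)^2 + 396*sin(m) - 182)/(4*(sin(m)^2 - 11*sin(m) + 30)^3)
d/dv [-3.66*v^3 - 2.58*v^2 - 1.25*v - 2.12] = -10.98*v^2 - 5.16*v - 1.25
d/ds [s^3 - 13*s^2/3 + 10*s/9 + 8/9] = 3*s^2 - 26*s/3 + 10/9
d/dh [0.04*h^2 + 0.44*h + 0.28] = 0.08*h + 0.44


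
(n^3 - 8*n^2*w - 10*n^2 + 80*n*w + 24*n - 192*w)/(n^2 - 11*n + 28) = (n^2 - 8*n*w - 6*n + 48*w)/(n - 7)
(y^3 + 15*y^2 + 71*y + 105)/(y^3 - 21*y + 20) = (y^2 + 10*y + 21)/(y^2 - 5*y + 4)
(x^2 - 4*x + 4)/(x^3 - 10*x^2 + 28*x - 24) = 1/(x - 6)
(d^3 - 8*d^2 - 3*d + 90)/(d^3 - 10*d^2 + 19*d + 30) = (d + 3)/(d + 1)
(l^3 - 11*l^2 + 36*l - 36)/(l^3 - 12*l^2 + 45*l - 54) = (l - 2)/(l - 3)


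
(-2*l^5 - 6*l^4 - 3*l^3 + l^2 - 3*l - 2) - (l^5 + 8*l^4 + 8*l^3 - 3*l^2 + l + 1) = -3*l^5 - 14*l^4 - 11*l^3 + 4*l^2 - 4*l - 3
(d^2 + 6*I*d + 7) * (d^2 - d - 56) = d^4 - d^3 + 6*I*d^3 - 49*d^2 - 6*I*d^2 - 7*d - 336*I*d - 392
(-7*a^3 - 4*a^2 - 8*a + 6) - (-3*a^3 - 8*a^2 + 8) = -4*a^3 + 4*a^2 - 8*a - 2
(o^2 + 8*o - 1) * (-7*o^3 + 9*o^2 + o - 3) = -7*o^5 - 47*o^4 + 80*o^3 - 4*o^2 - 25*o + 3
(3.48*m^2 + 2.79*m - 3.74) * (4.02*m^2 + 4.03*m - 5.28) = 13.9896*m^4 + 25.2402*m^3 - 22.1655*m^2 - 29.8034*m + 19.7472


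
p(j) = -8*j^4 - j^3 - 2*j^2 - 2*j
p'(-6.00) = 6826.00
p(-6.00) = -10212.00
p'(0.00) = -2.00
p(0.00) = 0.00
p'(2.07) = -306.97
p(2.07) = -168.46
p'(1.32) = -86.11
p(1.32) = -32.71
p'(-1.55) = 116.16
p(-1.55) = -44.16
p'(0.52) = -9.39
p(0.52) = -2.31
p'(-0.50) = 3.25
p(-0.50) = 0.12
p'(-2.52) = 501.13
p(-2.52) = -314.28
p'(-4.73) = 3336.16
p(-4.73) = -3933.84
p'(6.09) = -7365.35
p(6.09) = -11316.44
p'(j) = -32*j^3 - 3*j^2 - 4*j - 2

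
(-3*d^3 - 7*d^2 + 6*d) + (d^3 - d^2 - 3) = -2*d^3 - 8*d^2 + 6*d - 3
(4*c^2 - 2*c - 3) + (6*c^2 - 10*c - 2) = 10*c^2 - 12*c - 5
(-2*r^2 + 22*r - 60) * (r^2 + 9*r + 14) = -2*r^4 + 4*r^3 + 110*r^2 - 232*r - 840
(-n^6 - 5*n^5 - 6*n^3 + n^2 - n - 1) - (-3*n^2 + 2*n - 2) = -n^6 - 5*n^5 - 6*n^3 + 4*n^2 - 3*n + 1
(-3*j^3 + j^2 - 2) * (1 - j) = 3*j^4 - 4*j^3 + j^2 + 2*j - 2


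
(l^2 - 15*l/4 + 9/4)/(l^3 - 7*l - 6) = (l - 3/4)/(l^2 + 3*l + 2)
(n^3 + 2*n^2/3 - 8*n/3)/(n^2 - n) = (3*n^2 + 2*n - 8)/(3*(n - 1))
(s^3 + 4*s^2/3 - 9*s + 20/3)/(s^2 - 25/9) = 3*(s^2 + 3*s - 4)/(3*s + 5)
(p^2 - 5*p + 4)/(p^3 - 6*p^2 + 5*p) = (p - 4)/(p*(p - 5))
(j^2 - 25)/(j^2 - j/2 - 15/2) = 2*(25 - j^2)/(-2*j^2 + j + 15)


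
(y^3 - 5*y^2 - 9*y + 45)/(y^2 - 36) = (y^3 - 5*y^2 - 9*y + 45)/(y^2 - 36)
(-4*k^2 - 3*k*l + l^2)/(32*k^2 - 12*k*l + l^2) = (-k - l)/(8*k - l)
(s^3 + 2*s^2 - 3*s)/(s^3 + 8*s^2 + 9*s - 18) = s/(s + 6)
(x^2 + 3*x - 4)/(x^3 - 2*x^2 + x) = (x + 4)/(x*(x - 1))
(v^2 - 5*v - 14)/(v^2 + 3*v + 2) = (v - 7)/(v + 1)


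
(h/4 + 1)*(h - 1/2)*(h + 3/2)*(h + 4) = h^4/4 + 9*h^3/4 + 93*h^2/16 + 5*h/2 - 3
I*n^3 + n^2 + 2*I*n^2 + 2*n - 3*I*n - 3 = (n + 3)*(n - I)*(I*n - I)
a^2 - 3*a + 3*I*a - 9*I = (a - 3)*(a + 3*I)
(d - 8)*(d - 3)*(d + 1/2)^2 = d^4 - 10*d^3 + 53*d^2/4 + 85*d/4 + 6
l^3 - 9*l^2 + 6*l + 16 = (l - 8)*(l - 2)*(l + 1)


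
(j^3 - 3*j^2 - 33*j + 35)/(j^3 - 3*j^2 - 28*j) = (j^2 + 4*j - 5)/(j*(j + 4))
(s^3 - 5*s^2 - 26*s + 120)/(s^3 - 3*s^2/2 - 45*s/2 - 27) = 2*(s^2 + s - 20)/(2*s^2 + 9*s + 9)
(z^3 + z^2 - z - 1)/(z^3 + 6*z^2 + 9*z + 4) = (z - 1)/(z + 4)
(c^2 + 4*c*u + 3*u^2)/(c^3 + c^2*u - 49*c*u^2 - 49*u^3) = (-c - 3*u)/(-c^2 + 49*u^2)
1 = 1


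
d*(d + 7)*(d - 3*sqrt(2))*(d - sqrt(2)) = d^4 - 4*sqrt(2)*d^3 + 7*d^3 - 28*sqrt(2)*d^2 + 6*d^2 + 42*d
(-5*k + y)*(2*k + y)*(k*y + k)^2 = -10*k^4*y^2 - 20*k^4*y - 10*k^4 - 3*k^3*y^3 - 6*k^3*y^2 - 3*k^3*y + k^2*y^4 + 2*k^2*y^3 + k^2*y^2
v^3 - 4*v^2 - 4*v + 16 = (v - 4)*(v - 2)*(v + 2)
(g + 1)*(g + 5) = g^2 + 6*g + 5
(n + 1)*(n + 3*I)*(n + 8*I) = n^3 + n^2 + 11*I*n^2 - 24*n + 11*I*n - 24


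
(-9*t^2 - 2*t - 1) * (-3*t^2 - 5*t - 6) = 27*t^4 + 51*t^3 + 67*t^2 + 17*t + 6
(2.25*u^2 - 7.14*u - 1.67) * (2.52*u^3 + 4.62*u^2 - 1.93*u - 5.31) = 5.67*u^5 - 7.5978*u^4 - 41.5377*u^3 - 5.8827*u^2 + 41.1365*u + 8.8677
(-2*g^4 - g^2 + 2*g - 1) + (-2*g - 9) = -2*g^4 - g^2 - 10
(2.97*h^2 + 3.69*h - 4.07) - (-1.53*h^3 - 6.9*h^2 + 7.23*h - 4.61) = 1.53*h^3 + 9.87*h^2 - 3.54*h + 0.54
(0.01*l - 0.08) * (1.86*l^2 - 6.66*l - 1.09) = 0.0186*l^3 - 0.2154*l^2 + 0.5219*l + 0.0872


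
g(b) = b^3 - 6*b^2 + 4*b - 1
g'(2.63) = -6.81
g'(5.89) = 37.40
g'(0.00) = 4.00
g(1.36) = -4.14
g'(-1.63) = 31.53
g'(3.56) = -0.70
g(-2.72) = -76.39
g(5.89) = 18.74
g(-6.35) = -524.38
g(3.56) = -17.68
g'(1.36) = -6.77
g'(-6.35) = 201.17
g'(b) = 3*b^2 - 12*b + 4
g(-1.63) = -27.79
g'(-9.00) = 355.00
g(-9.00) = -1252.00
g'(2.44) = -7.42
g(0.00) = -1.00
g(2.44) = -12.43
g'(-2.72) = 58.84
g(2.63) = -13.79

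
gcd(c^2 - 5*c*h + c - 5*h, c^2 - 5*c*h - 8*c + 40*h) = c - 5*h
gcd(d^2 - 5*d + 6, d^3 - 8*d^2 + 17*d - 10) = d - 2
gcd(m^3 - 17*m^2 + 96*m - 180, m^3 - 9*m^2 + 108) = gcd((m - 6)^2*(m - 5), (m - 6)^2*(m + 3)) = m^2 - 12*m + 36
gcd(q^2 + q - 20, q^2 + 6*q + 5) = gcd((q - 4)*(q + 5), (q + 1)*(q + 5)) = q + 5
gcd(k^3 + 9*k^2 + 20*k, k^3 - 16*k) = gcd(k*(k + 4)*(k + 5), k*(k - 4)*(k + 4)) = k^2 + 4*k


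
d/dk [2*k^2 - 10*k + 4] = 4*k - 10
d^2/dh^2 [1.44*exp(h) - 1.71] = 1.44*exp(h)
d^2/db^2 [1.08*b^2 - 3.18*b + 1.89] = 2.16000000000000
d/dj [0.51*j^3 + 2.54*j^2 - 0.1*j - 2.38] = 1.53*j^2 + 5.08*j - 0.1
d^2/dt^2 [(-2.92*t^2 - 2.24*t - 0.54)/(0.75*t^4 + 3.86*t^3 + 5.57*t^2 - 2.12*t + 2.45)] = (-9.855*t^8 - 65.8404*t^7 - 172.448864*t^6 - 359.008824*t^5 - 462.08466*t^4 + 41.9814880000001*t^3 + 431.190732*t^2 + 252.308856*t - 48.439452)/(0.421875*t^12 + 6.51375*t^11 + 42.923475*t^10 + 150.685856*t^9 + 286.088316*t^8 + 253.925586*t^7 + 80.3598590000001*t^6 + 147.406728*t^5 + 196.347024*t^4 - 113.602658*t^3 + 133.335615*t^2 - 38.1759*t + 14.706125)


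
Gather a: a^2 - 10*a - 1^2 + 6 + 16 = a^2 - 10*a + 21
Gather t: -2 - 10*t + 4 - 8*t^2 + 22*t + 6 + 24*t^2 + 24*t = 16*t^2 + 36*t + 8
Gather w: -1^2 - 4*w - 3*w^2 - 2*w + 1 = -3*w^2 - 6*w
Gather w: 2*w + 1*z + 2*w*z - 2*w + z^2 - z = 2*w*z + z^2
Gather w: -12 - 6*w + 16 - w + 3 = 7 - 7*w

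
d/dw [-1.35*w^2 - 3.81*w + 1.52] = -2.7*w - 3.81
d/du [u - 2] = 1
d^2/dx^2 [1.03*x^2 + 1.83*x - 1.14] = 2.06000000000000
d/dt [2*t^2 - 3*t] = 4*t - 3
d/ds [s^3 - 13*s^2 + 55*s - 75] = 3*s^2 - 26*s + 55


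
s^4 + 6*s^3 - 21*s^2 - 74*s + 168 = (s - 3)*(s - 2)*(s + 4)*(s + 7)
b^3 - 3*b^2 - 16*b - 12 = (b - 6)*(b + 1)*(b + 2)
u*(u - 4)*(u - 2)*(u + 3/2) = u^4 - 9*u^3/2 - u^2 + 12*u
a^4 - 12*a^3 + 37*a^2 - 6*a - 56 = (a - 7)*(a - 4)*(a - 2)*(a + 1)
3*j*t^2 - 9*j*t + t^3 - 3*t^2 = t*(3*j + t)*(t - 3)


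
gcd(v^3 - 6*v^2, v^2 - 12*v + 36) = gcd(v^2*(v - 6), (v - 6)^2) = v - 6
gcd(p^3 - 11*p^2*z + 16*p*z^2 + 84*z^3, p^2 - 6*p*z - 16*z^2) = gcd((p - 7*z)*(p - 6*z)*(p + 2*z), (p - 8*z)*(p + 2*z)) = p + 2*z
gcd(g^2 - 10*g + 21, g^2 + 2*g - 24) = 1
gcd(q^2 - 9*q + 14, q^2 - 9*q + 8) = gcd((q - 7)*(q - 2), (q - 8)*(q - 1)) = 1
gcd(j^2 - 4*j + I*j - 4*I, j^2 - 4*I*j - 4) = 1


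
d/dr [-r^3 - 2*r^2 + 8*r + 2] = -3*r^2 - 4*r + 8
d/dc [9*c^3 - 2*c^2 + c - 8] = 27*c^2 - 4*c + 1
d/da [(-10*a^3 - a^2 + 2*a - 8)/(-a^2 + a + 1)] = (10*a^4 - 20*a^3 - 29*a^2 - 18*a + 10)/(a^4 - 2*a^3 - a^2 + 2*a + 1)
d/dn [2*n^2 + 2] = 4*n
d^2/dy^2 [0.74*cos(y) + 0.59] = -0.74*cos(y)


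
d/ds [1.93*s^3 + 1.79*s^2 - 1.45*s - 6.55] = 5.79*s^2 + 3.58*s - 1.45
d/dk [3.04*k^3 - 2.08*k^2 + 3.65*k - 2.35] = 9.12*k^2 - 4.16*k + 3.65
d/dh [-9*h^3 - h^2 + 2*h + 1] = -27*h^2 - 2*h + 2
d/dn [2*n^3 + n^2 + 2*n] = 6*n^2 + 2*n + 2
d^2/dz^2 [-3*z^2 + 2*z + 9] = -6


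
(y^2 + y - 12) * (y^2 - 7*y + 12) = y^4 - 6*y^3 - 7*y^2 + 96*y - 144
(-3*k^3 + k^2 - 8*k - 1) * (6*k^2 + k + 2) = -18*k^5 + 3*k^4 - 53*k^3 - 12*k^2 - 17*k - 2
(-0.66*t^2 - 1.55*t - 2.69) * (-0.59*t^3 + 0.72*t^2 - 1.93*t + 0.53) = 0.3894*t^5 + 0.4393*t^4 + 1.7449*t^3 + 0.7049*t^2 + 4.3702*t - 1.4257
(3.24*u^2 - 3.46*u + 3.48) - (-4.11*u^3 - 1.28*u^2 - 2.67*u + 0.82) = 4.11*u^3 + 4.52*u^2 - 0.79*u + 2.66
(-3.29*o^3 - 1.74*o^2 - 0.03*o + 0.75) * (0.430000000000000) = -1.4147*o^3 - 0.7482*o^2 - 0.0129*o + 0.3225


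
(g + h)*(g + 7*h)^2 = g^3 + 15*g^2*h + 63*g*h^2 + 49*h^3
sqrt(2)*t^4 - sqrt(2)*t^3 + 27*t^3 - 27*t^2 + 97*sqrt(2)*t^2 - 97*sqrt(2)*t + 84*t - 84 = (t - 1)*(t + 6*sqrt(2))*(t + 7*sqrt(2))*(sqrt(2)*t + 1)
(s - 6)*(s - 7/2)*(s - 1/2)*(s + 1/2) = s^4 - 19*s^3/2 + 83*s^2/4 + 19*s/8 - 21/4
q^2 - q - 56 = (q - 8)*(q + 7)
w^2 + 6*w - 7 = (w - 1)*(w + 7)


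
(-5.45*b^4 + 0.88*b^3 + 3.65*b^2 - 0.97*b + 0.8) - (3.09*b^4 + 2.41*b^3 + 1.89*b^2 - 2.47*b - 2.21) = -8.54*b^4 - 1.53*b^3 + 1.76*b^2 + 1.5*b + 3.01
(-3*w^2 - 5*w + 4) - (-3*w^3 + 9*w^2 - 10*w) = 3*w^3 - 12*w^2 + 5*w + 4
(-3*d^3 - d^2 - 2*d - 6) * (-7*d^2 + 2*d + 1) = 21*d^5 + d^4 + 9*d^3 + 37*d^2 - 14*d - 6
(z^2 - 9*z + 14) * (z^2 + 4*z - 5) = z^4 - 5*z^3 - 27*z^2 + 101*z - 70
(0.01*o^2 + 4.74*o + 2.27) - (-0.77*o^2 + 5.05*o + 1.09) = 0.78*o^2 - 0.31*o + 1.18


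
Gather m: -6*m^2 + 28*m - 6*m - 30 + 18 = -6*m^2 + 22*m - 12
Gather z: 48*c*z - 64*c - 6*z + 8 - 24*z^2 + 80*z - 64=-64*c - 24*z^2 + z*(48*c + 74) - 56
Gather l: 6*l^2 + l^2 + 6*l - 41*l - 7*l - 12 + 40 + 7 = 7*l^2 - 42*l + 35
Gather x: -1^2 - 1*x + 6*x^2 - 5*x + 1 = 6*x^2 - 6*x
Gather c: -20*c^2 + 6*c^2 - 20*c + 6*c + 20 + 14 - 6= -14*c^2 - 14*c + 28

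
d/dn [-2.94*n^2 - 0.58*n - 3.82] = -5.88*n - 0.58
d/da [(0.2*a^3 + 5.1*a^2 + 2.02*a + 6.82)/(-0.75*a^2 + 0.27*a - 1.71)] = (-0.15*a^4 + 0.108*a^3 + 1.866*a^2 - 7.212*a - 5.2956)/(0.5625*a^4 - 0.405*a^3 + 2.6379*a^2 - 0.9234*a + 2.9241)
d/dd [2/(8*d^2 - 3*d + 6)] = 2*(3 - 16*d)/(8*d^2 - 3*d + 6)^2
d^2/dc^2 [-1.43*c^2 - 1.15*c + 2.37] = -2.86000000000000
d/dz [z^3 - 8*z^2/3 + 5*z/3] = 3*z^2 - 16*z/3 + 5/3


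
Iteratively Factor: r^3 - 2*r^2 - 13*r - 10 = (r + 1)*(r^2 - 3*r - 10) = (r + 1)*(r + 2)*(r - 5)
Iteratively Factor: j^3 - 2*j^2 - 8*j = (j - 4)*(j^2 + 2*j) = j*(j - 4)*(j + 2)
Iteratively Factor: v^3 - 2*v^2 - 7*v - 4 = (v + 1)*(v^2 - 3*v - 4) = (v - 4)*(v + 1)*(v + 1)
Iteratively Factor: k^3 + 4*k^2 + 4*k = (k)*(k^2 + 4*k + 4) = k*(k + 2)*(k + 2)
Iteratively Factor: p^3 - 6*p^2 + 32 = (p + 2)*(p^2 - 8*p + 16) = (p - 4)*(p + 2)*(p - 4)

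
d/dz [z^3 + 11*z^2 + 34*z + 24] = 3*z^2 + 22*z + 34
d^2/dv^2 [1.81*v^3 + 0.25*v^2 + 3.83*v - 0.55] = 10.86*v + 0.5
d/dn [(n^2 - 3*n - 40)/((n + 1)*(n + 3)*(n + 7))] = (-n^4 + 6*n^3 + 184*n^2 + 922*n + 1177)/(n^6 + 22*n^5 + 183*n^4 + 724*n^3 + 1423*n^2 + 1302*n + 441)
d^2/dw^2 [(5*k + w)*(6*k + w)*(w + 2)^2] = 60*k^2 + 66*k*w + 88*k + 12*w^2 + 24*w + 8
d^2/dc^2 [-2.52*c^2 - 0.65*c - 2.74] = -5.04000000000000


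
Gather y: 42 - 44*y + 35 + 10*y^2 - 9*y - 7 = 10*y^2 - 53*y + 70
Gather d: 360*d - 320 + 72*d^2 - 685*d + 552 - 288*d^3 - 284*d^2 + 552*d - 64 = -288*d^3 - 212*d^2 + 227*d + 168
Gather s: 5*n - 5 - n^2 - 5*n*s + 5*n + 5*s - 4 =-n^2 + 10*n + s*(5 - 5*n) - 9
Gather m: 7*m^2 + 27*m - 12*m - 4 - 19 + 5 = 7*m^2 + 15*m - 18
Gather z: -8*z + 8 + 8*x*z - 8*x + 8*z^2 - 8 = -8*x + 8*z^2 + z*(8*x - 8)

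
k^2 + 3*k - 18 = (k - 3)*(k + 6)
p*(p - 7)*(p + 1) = p^3 - 6*p^2 - 7*p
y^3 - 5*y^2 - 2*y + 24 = (y - 4)*(y - 3)*(y + 2)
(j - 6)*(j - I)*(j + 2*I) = j^3 - 6*j^2 + I*j^2 + 2*j - 6*I*j - 12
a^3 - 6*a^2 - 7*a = a*(a - 7)*(a + 1)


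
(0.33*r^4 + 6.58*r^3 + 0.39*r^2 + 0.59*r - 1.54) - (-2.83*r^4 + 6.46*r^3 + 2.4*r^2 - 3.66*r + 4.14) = 3.16*r^4 + 0.12*r^3 - 2.01*r^2 + 4.25*r - 5.68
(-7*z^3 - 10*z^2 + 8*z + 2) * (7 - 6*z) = 42*z^4 + 11*z^3 - 118*z^2 + 44*z + 14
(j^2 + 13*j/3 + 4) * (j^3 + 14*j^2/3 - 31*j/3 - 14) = j^5 + 9*j^4 + 125*j^3/9 - 361*j^2/9 - 102*j - 56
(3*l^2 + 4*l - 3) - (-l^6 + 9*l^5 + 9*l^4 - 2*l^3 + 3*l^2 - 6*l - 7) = l^6 - 9*l^5 - 9*l^4 + 2*l^3 + 10*l + 4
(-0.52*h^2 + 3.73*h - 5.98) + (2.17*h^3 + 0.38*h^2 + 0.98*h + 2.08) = 2.17*h^3 - 0.14*h^2 + 4.71*h - 3.9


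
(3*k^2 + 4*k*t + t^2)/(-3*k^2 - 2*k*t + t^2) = (3*k + t)/(-3*k + t)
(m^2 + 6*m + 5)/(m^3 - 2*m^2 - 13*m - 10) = (m + 5)/(m^2 - 3*m - 10)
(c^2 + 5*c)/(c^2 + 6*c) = (c + 5)/(c + 6)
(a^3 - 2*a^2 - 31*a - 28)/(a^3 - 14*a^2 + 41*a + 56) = (a + 4)/(a - 8)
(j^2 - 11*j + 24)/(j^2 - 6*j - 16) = (j - 3)/(j + 2)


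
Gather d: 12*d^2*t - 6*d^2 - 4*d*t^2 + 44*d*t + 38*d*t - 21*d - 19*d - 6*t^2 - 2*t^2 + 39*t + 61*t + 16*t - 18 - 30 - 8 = d^2*(12*t - 6) + d*(-4*t^2 + 82*t - 40) - 8*t^2 + 116*t - 56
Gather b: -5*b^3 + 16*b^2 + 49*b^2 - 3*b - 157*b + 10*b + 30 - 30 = -5*b^3 + 65*b^2 - 150*b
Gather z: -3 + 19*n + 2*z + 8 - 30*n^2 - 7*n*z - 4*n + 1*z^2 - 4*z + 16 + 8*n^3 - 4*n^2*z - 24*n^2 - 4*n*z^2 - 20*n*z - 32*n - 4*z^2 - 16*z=8*n^3 - 54*n^2 - 17*n + z^2*(-4*n - 3) + z*(-4*n^2 - 27*n - 18) + 21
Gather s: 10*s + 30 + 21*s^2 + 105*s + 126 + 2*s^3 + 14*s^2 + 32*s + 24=2*s^3 + 35*s^2 + 147*s + 180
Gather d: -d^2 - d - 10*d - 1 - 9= -d^2 - 11*d - 10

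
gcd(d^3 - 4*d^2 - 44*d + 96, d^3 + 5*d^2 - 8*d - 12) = d^2 + 4*d - 12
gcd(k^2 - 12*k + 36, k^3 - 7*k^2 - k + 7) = 1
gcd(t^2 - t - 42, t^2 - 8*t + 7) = t - 7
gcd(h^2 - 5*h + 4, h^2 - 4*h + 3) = h - 1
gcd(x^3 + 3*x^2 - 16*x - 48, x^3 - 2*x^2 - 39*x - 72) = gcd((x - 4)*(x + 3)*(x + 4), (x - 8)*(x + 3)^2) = x + 3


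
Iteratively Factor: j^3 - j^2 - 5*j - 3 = (j + 1)*(j^2 - 2*j - 3) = (j + 1)^2*(j - 3)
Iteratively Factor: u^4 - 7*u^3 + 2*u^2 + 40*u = (u - 4)*(u^3 - 3*u^2 - 10*u) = (u - 5)*(u - 4)*(u^2 + 2*u) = u*(u - 5)*(u - 4)*(u + 2)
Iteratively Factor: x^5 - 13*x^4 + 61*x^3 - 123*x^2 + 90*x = (x - 2)*(x^4 - 11*x^3 + 39*x^2 - 45*x) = x*(x - 2)*(x^3 - 11*x^2 + 39*x - 45) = x*(x - 5)*(x - 2)*(x^2 - 6*x + 9) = x*(x - 5)*(x - 3)*(x - 2)*(x - 3)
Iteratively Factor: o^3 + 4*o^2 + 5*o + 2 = (o + 1)*(o^2 + 3*o + 2) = (o + 1)^2*(o + 2)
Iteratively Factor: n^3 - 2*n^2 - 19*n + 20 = (n - 5)*(n^2 + 3*n - 4) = (n - 5)*(n + 4)*(n - 1)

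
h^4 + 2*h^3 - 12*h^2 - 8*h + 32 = (h - 2)^2*(h + 2)*(h + 4)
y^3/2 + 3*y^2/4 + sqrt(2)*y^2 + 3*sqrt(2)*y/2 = y*(y/2 + sqrt(2))*(y + 3/2)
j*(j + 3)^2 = j^3 + 6*j^2 + 9*j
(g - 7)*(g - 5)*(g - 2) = g^3 - 14*g^2 + 59*g - 70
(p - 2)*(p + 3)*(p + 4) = p^3 + 5*p^2 - 2*p - 24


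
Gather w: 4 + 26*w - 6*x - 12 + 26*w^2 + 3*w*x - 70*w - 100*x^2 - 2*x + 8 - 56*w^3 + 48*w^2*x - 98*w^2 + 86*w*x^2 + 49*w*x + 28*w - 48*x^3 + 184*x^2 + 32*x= -56*w^3 + w^2*(48*x - 72) + w*(86*x^2 + 52*x - 16) - 48*x^3 + 84*x^2 + 24*x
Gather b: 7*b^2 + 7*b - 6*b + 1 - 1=7*b^2 + b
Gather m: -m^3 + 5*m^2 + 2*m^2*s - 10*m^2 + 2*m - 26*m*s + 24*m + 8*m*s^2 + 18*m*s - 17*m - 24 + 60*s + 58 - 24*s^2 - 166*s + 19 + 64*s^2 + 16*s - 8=-m^3 + m^2*(2*s - 5) + m*(8*s^2 - 8*s + 9) + 40*s^2 - 90*s + 45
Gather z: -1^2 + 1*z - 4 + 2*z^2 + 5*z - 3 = 2*z^2 + 6*z - 8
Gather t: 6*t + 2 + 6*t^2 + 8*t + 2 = 6*t^2 + 14*t + 4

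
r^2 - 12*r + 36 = (r - 6)^2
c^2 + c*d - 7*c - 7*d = (c - 7)*(c + d)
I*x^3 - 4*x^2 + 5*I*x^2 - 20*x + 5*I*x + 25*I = (x + 5)*(x + 5*I)*(I*x + 1)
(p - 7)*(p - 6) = p^2 - 13*p + 42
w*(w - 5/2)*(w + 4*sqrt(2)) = w^3 - 5*w^2/2 + 4*sqrt(2)*w^2 - 10*sqrt(2)*w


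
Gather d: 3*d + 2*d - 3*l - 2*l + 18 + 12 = 5*d - 5*l + 30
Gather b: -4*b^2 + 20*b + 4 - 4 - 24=-4*b^2 + 20*b - 24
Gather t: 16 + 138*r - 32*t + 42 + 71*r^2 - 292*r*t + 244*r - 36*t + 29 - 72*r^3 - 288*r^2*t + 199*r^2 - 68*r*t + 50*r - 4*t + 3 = -72*r^3 + 270*r^2 + 432*r + t*(-288*r^2 - 360*r - 72) + 90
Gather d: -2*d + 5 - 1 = 4 - 2*d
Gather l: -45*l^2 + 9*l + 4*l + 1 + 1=-45*l^2 + 13*l + 2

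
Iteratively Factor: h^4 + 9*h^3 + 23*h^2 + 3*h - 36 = (h + 4)*(h^3 + 5*h^2 + 3*h - 9) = (h + 3)*(h + 4)*(h^2 + 2*h - 3) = (h - 1)*(h + 3)*(h + 4)*(h + 3)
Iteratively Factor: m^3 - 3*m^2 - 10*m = (m - 5)*(m^2 + 2*m) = (m - 5)*(m + 2)*(m)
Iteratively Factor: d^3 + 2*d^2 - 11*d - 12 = (d - 3)*(d^2 + 5*d + 4) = (d - 3)*(d + 4)*(d + 1)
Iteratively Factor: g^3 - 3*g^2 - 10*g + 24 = (g + 3)*(g^2 - 6*g + 8) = (g - 4)*(g + 3)*(g - 2)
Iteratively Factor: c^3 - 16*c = (c + 4)*(c^2 - 4*c) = (c - 4)*(c + 4)*(c)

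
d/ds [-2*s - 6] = -2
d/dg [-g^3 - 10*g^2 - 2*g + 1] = -3*g^2 - 20*g - 2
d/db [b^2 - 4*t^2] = 2*b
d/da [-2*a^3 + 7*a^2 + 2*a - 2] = -6*a^2 + 14*a + 2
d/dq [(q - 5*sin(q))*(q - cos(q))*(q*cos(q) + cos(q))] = (q + 1)*(q - 5*sin(q))*(sin(q) + 1)*cos(q) - (q + 1)*(q - cos(q))*(5*cos(q) - 1)*cos(q) - (q - 5*sin(q))*(q - cos(q))*(q*sin(q) - sqrt(2)*cos(q + pi/4))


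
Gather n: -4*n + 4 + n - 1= 3 - 3*n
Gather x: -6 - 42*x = -42*x - 6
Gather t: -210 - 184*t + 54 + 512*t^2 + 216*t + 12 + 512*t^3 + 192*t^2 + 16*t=512*t^3 + 704*t^2 + 48*t - 144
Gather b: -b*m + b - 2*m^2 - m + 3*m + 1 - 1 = b*(1 - m) - 2*m^2 + 2*m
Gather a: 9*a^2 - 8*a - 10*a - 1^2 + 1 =9*a^2 - 18*a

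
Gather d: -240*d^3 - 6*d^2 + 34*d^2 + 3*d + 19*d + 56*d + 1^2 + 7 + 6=-240*d^3 + 28*d^2 + 78*d + 14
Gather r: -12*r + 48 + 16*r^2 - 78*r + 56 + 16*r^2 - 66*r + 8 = 32*r^2 - 156*r + 112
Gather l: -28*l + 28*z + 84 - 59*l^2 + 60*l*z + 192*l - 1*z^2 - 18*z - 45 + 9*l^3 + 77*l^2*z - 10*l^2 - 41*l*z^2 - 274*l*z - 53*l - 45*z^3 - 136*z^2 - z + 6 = 9*l^3 + l^2*(77*z - 69) + l*(-41*z^2 - 214*z + 111) - 45*z^3 - 137*z^2 + 9*z + 45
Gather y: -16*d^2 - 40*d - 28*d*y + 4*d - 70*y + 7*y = -16*d^2 - 36*d + y*(-28*d - 63)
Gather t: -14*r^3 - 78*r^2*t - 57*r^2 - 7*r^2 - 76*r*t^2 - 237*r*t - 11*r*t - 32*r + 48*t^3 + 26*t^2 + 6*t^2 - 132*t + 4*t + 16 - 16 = -14*r^3 - 64*r^2 - 32*r + 48*t^3 + t^2*(32 - 76*r) + t*(-78*r^2 - 248*r - 128)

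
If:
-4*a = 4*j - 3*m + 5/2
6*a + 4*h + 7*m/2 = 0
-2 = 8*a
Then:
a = -1/4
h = 3/8 - 7*m/8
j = 3*m/4 - 3/8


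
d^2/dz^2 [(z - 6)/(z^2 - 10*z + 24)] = 2/(z^3 - 12*z^2 + 48*z - 64)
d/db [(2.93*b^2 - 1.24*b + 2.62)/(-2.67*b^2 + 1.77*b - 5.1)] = (1.8753*b^2 - 15.8952*b + 1.6866)/(7.1289*b^4 - 9.4518*b^3 + 30.3669*b^2 - 18.054*b + 26.01)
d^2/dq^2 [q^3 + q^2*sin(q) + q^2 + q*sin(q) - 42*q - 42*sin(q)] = -q^2*sin(q) - q*sin(q) + 4*q*cos(q) + 6*q + 44*sin(q) + 2*cos(q) + 2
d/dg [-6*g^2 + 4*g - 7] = 4 - 12*g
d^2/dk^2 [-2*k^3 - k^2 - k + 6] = -12*k - 2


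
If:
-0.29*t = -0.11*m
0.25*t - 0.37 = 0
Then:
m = 3.90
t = 1.48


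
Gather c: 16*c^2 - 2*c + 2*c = 16*c^2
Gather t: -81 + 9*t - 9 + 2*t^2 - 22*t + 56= 2*t^2 - 13*t - 34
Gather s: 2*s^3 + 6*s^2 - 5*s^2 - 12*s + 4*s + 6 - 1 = 2*s^3 + s^2 - 8*s + 5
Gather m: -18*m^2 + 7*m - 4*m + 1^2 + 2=-18*m^2 + 3*m + 3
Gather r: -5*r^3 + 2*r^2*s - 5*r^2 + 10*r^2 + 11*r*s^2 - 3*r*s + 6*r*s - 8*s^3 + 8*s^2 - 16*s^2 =-5*r^3 + r^2*(2*s + 5) + r*(11*s^2 + 3*s) - 8*s^3 - 8*s^2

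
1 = 1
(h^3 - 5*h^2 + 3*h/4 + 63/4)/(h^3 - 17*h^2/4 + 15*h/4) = (4*h^2 - 8*h - 21)/(h*(4*h - 5))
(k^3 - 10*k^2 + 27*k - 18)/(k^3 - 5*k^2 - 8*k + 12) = (k - 3)/(k + 2)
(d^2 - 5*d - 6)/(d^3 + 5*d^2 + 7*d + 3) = (d - 6)/(d^2 + 4*d + 3)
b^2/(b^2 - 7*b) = b/(b - 7)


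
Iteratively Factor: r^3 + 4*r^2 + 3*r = (r)*(r^2 + 4*r + 3) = r*(r + 3)*(r + 1)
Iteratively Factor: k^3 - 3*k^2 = (k)*(k^2 - 3*k) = k^2*(k - 3)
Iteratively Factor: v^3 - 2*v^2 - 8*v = (v)*(v^2 - 2*v - 8) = v*(v - 4)*(v + 2)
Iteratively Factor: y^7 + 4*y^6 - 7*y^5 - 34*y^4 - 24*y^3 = (y + 2)*(y^6 + 2*y^5 - 11*y^4 - 12*y^3) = y*(y + 2)*(y^5 + 2*y^4 - 11*y^3 - 12*y^2) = y*(y + 1)*(y + 2)*(y^4 + y^3 - 12*y^2) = y^2*(y + 1)*(y + 2)*(y^3 + y^2 - 12*y) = y^2*(y + 1)*(y + 2)*(y + 4)*(y^2 - 3*y) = y^2*(y - 3)*(y + 1)*(y + 2)*(y + 4)*(y)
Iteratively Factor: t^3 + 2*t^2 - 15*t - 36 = (t + 3)*(t^2 - t - 12) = (t - 4)*(t + 3)*(t + 3)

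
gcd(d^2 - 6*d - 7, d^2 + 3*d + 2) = d + 1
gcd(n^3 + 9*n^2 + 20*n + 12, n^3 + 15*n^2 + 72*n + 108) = n + 6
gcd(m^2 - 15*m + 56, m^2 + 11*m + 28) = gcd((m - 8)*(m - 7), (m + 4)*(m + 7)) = 1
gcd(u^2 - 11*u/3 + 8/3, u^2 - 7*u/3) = 1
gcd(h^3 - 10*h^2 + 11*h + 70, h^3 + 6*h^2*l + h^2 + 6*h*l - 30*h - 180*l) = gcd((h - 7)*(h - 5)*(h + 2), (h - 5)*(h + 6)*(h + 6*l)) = h - 5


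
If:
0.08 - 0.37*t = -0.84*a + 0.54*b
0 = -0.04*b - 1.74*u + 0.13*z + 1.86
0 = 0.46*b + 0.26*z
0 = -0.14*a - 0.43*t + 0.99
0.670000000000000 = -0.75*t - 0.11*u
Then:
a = 9.25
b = 15.02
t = -0.71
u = -1.26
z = -26.57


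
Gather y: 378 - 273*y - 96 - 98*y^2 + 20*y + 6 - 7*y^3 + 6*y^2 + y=-7*y^3 - 92*y^2 - 252*y + 288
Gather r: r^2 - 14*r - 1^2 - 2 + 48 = r^2 - 14*r + 45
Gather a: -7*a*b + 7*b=-7*a*b + 7*b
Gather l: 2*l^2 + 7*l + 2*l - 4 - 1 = 2*l^2 + 9*l - 5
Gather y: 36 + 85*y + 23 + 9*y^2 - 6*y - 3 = 9*y^2 + 79*y + 56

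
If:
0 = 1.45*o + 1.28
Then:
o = -0.88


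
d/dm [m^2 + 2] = 2*m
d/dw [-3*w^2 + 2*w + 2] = 2 - 6*w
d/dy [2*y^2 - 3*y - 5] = 4*y - 3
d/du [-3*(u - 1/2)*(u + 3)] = -6*u - 15/2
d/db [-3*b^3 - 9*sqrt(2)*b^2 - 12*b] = -9*b^2 - 18*sqrt(2)*b - 12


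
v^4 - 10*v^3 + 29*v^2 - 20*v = v*(v - 5)*(v - 4)*(v - 1)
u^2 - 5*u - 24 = (u - 8)*(u + 3)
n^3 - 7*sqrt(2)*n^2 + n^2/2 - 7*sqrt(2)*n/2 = n*(n + 1/2)*(n - 7*sqrt(2))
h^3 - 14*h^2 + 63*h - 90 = (h - 6)*(h - 5)*(h - 3)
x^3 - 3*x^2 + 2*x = x*(x - 2)*(x - 1)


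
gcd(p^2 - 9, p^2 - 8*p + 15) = p - 3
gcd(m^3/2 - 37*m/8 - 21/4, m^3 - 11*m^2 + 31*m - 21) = 1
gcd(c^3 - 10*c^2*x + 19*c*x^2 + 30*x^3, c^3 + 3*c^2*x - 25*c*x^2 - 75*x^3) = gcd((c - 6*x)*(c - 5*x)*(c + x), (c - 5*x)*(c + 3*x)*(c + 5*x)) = -c + 5*x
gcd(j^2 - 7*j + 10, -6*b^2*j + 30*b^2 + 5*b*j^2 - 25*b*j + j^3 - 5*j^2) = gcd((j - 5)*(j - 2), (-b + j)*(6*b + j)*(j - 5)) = j - 5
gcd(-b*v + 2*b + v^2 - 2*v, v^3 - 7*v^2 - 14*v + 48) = v - 2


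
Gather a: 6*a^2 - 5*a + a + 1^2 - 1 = 6*a^2 - 4*a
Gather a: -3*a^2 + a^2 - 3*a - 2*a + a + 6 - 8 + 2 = -2*a^2 - 4*a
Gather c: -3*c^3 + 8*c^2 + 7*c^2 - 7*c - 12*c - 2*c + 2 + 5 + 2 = -3*c^3 + 15*c^2 - 21*c + 9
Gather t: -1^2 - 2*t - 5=-2*t - 6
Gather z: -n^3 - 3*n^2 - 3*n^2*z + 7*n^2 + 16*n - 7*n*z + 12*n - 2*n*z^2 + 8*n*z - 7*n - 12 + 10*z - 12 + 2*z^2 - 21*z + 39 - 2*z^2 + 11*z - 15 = -n^3 + 4*n^2 - 2*n*z^2 + 21*n + z*(-3*n^2 + n)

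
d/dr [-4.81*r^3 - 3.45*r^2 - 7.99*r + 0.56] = -14.43*r^2 - 6.9*r - 7.99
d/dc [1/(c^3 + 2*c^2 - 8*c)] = (-3*c^2 - 4*c + 8)/(c^2*(c^2 + 2*c - 8)^2)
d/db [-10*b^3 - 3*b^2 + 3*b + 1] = -30*b^2 - 6*b + 3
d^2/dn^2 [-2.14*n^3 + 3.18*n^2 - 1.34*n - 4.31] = 6.36 - 12.84*n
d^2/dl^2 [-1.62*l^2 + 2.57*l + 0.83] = -3.24000000000000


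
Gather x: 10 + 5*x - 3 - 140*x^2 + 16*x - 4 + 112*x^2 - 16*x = -28*x^2 + 5*x + 3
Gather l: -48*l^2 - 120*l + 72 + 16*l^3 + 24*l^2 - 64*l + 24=16*l^3 - 24*l^2 - 184*l + 96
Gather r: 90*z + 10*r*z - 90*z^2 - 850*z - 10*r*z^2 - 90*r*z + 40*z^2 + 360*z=r*(-10*z^2 - 80*z) - 50*z^2 - 400*z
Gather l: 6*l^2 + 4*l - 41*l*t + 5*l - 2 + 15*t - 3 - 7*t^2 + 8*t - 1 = 6*l^2 + l*(9 - 41*t) - 7*t^2 + 23*t - 6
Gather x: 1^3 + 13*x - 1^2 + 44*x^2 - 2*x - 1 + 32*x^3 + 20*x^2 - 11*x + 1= 32*x^3 + 64*x^2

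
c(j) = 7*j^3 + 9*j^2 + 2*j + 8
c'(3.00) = 245.00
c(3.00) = 284.00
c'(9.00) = 1865.00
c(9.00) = 5858.00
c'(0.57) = 19.08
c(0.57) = 13.36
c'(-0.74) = 0.18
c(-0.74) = 8.61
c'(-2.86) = 122.29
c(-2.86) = -87.86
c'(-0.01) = 1.82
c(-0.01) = 7.98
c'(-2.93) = 129.54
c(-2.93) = -96.67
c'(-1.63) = 28.45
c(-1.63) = -1.66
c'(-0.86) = 2.05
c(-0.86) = 8.48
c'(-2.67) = 103.65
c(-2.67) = -66.42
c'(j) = 21*j^2 + 18*j + 2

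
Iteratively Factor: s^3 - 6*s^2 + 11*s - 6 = (s - 2)*(s^2 - 4*s + 3) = (s - 2)*(s - 1)*(s - 3)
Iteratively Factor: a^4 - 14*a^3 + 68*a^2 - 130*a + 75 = (a - 5)*(a^3 - 9*a^2 + 23*a - 15) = (a - 5)*(a - 1)*(a^2 - 8*a + 15) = (a - 5)^2*(a - 1)*(a - 3)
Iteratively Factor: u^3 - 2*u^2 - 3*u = (u)*(u^2 - 2*u - 3) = u*(u + 1)*(u - 3)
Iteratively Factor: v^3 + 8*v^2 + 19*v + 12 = (v + 1)*(v^2 + 7*v + 12) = (v + 1)*(v + 3)*(v + 4)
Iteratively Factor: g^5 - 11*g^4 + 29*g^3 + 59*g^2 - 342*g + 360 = (g - 5)*(g^4 - 6*g^3 - g^2 + 54*g - 72) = (g - 5)*(g - 3)*(g^3 - 3*g^2 - 10*g + 24) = (g - 5)*(g - 3)*(g + 3)*(g^2 - 6*g + 8) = (g - 5)*(g - 3)*(g - 2)*(g + 3)*(g - 4)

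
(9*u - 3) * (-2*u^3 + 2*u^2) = -18*u^4 + 24*u^3 - 6*u^2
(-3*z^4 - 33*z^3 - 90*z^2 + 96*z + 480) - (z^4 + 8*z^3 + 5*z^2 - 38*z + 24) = -4*z^4 - 41*z^3 - 95*z^2 + 134*z + 456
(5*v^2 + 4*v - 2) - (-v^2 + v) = 6*v^2 + 3*v - 2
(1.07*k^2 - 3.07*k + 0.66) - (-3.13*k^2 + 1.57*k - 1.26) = 4.2*k^2 - 4.64*k + 1.92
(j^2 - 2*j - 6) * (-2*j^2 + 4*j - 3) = -2*j^4 + 8*j^3 + j^2 - 18*j + 18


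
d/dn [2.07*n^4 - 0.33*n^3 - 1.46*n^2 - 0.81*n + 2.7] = 8.28*n^3 - 0.99*n^2 - 2.92*n - 0.81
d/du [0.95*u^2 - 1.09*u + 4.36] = 1.9*u - 1.09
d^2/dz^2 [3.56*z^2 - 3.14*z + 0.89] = 7.12000000000000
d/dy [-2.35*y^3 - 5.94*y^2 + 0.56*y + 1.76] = -7.05*y^2 - 11.88*y + 0.56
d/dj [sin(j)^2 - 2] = sin(2*j)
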